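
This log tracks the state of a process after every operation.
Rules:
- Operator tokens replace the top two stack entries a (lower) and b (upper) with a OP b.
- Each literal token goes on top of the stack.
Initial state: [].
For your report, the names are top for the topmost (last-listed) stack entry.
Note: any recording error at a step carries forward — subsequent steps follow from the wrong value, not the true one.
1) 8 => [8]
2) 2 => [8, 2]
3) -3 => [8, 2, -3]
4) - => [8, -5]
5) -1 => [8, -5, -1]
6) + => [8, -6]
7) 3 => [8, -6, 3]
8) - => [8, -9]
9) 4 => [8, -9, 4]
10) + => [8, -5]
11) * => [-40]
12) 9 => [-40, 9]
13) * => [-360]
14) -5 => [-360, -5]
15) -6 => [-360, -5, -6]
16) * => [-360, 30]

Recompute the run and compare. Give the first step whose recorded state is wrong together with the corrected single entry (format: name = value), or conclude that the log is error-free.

step 4, top = 5

Recomputing the run from the initial state:
step 1: [8]
step 2: [8, 2]
step 3: [8, 2, -3]
step 4: [8, 5]
step 5: [8, 5, -1]
step 6: [8, 4]
step 7: [8, 4, 3]
step 8: [8, 1]
step 9: [8, 1, 4]
step 10: [8, 5]
step 11: [40]
step 12: [40, 9]
step 13: [360]
step 14: [360, -5]
step 15: [360, -5, -6]
step 16: [360, 30]
The first disagreement with the log is at step 4, where the value should be top = 5.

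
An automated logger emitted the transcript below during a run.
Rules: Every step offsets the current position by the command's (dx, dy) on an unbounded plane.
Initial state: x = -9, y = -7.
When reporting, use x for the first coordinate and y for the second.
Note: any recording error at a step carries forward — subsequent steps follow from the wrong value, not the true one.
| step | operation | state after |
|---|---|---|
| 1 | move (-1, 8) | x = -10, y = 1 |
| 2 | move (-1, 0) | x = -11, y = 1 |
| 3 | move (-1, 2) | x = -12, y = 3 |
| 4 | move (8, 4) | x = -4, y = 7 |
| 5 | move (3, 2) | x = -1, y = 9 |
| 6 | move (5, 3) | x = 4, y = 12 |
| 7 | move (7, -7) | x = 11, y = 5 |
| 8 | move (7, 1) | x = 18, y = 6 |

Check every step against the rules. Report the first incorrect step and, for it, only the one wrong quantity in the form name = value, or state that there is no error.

Recomputing the run from the initial state:
step 1: x = -10, y = 1
step 2: x = -11, y = 1
step 3: x = -12, y = 3
step 4: x = -4, y = 7
step 5: x = -1, y = 9
step 6: x = 4, y = 12
step 7: x = 11, y = 5
step 8: x = 18, y = 6
This matches the transcript at every step.

no error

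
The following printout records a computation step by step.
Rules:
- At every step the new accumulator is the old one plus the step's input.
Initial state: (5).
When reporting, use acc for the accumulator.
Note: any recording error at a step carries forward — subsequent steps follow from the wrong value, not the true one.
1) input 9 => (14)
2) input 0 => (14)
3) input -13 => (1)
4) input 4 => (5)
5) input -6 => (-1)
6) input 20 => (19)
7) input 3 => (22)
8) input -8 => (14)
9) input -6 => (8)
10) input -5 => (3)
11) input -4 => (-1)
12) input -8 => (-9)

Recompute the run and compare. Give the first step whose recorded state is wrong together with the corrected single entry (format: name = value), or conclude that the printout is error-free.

no error

Recomputing the run from the initial state:
step 1: acc = 14
step 2: acc = 14
step 3: acc = 1
step 4: acc = 5
step 5: acc = -1
step 6: acc = 19
step 7: acc = 22
step 8: acc = 14
step 9: acc = 8
step 10: acc = 3
step 11: acc = -1
step 12: acc = -9
This matches the printout at every step.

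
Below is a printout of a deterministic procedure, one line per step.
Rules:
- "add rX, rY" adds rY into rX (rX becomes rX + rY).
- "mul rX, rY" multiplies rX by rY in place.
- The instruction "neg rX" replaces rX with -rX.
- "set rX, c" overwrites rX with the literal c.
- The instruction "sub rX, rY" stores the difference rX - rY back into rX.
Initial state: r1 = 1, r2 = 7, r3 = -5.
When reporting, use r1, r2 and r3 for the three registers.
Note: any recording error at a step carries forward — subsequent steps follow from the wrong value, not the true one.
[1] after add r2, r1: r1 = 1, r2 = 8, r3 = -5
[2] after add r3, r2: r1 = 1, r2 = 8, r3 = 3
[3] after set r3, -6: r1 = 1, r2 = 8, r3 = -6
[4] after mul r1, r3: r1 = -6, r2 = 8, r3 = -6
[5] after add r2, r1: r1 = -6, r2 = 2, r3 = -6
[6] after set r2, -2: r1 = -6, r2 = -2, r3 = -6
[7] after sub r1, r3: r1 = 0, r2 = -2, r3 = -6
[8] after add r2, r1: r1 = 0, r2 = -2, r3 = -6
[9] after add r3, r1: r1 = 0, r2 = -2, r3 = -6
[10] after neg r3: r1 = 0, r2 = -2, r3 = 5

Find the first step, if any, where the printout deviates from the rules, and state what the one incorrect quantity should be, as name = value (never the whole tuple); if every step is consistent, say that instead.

step 10, r3 = 6

Recomputing the run from the initial state:
step 1: r1 = 1, r2 = 8, r3 = -5
step 2: r1 = 1, r2 = 8, r3 = 3
step 3: r1 = 1, r2 = 8, r3 = -6
step 4: r1 = -6, r2 = 8, r3 = -6
step 5: r1 = -6, r2 = 2, r3 = -6
step 6: r1 = -6, r2 = -2, r3 = -6
step 7: r1 = 0, r2 = -2, r3 = -6
step 8: r1 = 0, r2 = -2, r3 = -6
step 9: r1 = 0, r2 = -2, r3 = -6
step 10: r1 = 0, r2 = -2, r3 = 6
The first disagreement with the printout is at step 10, where the value should be r3 = 6.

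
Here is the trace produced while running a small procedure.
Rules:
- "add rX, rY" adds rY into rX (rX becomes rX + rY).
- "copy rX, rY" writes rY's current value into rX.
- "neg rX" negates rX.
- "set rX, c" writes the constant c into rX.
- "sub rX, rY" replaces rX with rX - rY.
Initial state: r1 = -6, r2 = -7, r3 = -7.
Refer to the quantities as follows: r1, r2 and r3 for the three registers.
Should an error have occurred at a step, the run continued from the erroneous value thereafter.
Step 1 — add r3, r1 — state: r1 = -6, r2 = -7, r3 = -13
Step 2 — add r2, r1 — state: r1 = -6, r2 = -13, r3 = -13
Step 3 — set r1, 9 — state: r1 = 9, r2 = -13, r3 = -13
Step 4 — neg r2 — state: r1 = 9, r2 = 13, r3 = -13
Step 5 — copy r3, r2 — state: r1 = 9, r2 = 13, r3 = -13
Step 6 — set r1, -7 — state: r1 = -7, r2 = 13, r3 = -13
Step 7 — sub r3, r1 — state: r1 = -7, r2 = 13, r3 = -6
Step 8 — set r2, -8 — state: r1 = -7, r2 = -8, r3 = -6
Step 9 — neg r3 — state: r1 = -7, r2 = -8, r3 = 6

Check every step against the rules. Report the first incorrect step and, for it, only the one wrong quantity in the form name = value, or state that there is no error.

Recomputing the run from the initial state:
step 1: r1 = -6, r2 = -7, r3 = -13
step 2: r1 = -6, r2 = -13, r3 = -13
step 3: r1 = 9, r2 = -13, r3 = -13
step 4: r1 = 9, r2 = 13, r3 = -13
step 5: r1 = 9, r2 = 13, r3 = 13
step 6: r1 = -7, r2 = 13, r3 = 13
step 7: r1 = -7, r2 = 13, r3 = 20
step 8: r1 = -7, r2 = -8, r3 = 20
step 9: r1 = -7, r2 = -8, r3 = -20
The first disagreement with the trace is at step 5, where the value should be r3 = 13.

step 5, r3 = 13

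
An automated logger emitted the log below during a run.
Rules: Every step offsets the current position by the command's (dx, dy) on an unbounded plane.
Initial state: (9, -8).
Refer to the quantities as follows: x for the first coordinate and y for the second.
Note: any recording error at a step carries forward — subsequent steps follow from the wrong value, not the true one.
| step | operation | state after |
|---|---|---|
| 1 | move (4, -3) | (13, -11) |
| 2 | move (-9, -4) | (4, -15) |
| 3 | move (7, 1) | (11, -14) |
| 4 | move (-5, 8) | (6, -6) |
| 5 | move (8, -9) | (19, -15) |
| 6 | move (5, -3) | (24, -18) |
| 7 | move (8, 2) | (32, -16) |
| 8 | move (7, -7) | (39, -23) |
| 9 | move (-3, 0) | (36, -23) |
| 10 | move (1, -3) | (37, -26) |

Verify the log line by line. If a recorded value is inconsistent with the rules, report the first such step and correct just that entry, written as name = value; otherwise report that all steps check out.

step 1: x = 9 + (4) = 13, y = -8 + (-3) = -11 -> matches
step 2: x = 13 + (-9) = 4, y = -11 + (-4) = -15 -> agrees with the log
step 3: x = 4 + (7) = 11, y = -15 + (1) = -14 -> confirmed correct
step 4: x = 11 + (-5) = 6, y = -14 + (8) = -6 -> matches
step 5: x = 6 + (8) = 14, y = -6 + (-9) = -15 -> the recorded entry deviates here
So the first discrepancy is step 5, where the right value is x = 14.

step 5, x = 14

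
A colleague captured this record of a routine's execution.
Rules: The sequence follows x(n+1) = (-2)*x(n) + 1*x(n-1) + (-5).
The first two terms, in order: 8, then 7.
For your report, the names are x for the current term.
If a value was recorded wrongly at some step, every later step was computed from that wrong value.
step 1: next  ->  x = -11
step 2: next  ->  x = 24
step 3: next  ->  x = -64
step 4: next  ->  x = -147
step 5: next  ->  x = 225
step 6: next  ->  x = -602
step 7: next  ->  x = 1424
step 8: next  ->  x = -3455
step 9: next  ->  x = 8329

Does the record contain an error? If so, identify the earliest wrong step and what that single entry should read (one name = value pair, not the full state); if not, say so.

Recomputing the run from the initial state:
step 1: x = -11
step 2: x = 24
step 3: x = -64
step 4: x = 147
step 5: x = -363
step 6: x = 868
step 7: x = -2104
step 8: x = 5071
step 9: x = -12251
The first disagreement with the record is at step 4, where the value should be x = 147.

step 4, x = 147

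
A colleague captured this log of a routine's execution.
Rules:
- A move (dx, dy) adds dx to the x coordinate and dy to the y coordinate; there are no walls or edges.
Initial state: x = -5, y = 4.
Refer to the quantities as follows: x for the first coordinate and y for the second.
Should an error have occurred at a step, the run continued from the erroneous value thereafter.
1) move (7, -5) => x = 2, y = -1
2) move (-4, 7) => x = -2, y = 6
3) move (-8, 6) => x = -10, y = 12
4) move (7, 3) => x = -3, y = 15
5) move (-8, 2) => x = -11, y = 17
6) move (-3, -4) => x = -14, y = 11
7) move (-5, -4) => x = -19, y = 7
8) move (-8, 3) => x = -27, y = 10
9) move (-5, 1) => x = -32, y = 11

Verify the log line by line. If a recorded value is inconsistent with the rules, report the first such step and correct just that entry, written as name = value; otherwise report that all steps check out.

step 6, y = 13

Recomputing the run from the initial state:
step 1: x = 2, y = -1
step 2: x = -2, y = 6
step 3: x = -10, y = 12
step 4: x = -3, y = 15
step 5: x = -11, y = 17
step 6: x = -14, y = 13
step 7: x = -19, y = 9
step 8: x = -27, y = 12
step 9: x = -32, y = 13
The first disagreement with the log is at step 6, where the value should be y = 13.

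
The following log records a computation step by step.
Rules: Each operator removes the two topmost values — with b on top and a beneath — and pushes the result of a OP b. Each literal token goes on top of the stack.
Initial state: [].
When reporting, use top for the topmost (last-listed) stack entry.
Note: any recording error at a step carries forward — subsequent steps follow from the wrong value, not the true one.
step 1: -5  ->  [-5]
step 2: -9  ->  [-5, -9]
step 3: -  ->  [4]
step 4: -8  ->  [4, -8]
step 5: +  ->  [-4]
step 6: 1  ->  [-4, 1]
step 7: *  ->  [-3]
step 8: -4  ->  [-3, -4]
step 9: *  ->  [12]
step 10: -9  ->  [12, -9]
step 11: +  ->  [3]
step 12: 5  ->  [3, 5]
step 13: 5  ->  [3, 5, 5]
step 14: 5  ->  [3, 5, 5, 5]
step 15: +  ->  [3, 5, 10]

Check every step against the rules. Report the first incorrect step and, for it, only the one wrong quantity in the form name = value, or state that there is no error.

step 1: push -5: top = -5 -> checks out
step 2: push -9: top = -9 -> no discrepancy
step 3: -5 - -9 = 4 -> matches
step 4: push -8: top = -8 -> confirmed correct
step 5: 4 + -8 = -4 -> same as recorded
step 6: push 1: top = 1 -> agrees with the log
step 7: -4 * 1 = -4 -> the entry is off here
The earliest wrong entry is at step 7: it should read top = -4.

step 7, top = -4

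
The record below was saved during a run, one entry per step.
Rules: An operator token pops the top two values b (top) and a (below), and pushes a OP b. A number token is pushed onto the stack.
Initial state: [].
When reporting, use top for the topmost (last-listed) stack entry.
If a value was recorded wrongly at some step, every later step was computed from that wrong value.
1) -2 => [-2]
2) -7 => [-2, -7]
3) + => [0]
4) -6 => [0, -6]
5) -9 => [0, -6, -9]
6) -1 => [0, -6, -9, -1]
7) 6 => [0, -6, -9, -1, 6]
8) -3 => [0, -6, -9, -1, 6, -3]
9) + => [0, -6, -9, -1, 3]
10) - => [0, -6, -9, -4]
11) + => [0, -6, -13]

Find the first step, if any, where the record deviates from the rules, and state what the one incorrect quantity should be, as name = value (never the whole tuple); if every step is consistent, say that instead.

Recomputing the run from the initial state:
step 1: [-2]
step 2: [-2, -7]
step 3: [-9]
step 4: [-9, -6]
step 5: [-9, -6, -9]
step 6: [-9, -6, -9, -1]
step 7: [-9, -6, -9, -1, 6]
step 8: [-9, -6, -9, -1, 6, -3]
step 9: [-9, -6, -9, -1, 3]
step 10: [-9, -6, -9, -4]
step 11: [-9, -6, -13]
The first disagreement with the record is at step 3, where the value should be top = -9.

step 3, top = -9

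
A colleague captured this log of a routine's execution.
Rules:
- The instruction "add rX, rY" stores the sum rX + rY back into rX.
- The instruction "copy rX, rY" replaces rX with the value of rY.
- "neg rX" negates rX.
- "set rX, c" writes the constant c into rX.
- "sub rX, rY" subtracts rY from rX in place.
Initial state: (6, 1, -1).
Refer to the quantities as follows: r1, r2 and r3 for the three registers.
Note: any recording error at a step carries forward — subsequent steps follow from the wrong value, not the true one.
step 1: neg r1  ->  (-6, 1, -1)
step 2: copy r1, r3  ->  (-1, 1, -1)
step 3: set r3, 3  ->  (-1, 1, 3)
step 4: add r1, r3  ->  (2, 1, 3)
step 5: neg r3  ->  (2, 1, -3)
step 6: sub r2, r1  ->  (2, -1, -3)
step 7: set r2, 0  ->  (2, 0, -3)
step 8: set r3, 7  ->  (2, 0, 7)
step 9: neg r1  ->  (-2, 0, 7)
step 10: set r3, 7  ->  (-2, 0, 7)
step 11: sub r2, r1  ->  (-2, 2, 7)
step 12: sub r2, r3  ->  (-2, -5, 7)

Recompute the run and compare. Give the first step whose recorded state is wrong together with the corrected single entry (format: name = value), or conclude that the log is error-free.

no error

step 1: r1 = -(6) = -6 -> no discrepancy
step 2: r1 = -1 -> same as recorded
step 3: r3 = 3 -> checks out
step 4: r1 = -1 + 3 = 2 -> consistent with the log
step 5: r3 = -(3) = -3 -> confirmed correct
step 6: r2 = 1 - 2 = -1 -> confirmed correct
step 7: r2 = 0 -> agrees with the log
step 8: r3 = 7 -> exactly as logged
step 9: r1 = -(2) = -2 -> confirmed correct
step 10: r3 = 7 -> same as recorded
step 11: r2 = 0 - -2 = 2 -> verified
step 12: r2 = 2 - 7 = -5 -> no discrepancy
All entries verified; no error found.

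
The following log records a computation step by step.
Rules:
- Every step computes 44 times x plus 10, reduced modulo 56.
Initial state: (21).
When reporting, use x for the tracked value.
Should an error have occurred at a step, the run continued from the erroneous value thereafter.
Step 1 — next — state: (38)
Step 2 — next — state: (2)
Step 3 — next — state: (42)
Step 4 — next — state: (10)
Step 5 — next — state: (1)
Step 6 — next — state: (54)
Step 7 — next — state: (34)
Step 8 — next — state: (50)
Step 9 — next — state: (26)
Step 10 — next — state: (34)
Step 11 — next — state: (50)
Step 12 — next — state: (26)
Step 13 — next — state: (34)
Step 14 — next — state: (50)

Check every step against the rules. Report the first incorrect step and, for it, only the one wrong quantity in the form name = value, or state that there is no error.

step 5, x = 2

1. x = (44*21 + 10) mod 56 = 38 (same as recorded)
2. x = (44*38 + 10) mod 56 = 2 (in agreement)
3. x = (44*2 + 10) mod 56 = 42 (no discrepancy)
4. x = (44*42 + 10) mod 56 = 10 (matches)
5. x = (44*10 + 10) mod 56 = 2 (the entry is off here)
First incorrect step: 5; the correct value is x = 2.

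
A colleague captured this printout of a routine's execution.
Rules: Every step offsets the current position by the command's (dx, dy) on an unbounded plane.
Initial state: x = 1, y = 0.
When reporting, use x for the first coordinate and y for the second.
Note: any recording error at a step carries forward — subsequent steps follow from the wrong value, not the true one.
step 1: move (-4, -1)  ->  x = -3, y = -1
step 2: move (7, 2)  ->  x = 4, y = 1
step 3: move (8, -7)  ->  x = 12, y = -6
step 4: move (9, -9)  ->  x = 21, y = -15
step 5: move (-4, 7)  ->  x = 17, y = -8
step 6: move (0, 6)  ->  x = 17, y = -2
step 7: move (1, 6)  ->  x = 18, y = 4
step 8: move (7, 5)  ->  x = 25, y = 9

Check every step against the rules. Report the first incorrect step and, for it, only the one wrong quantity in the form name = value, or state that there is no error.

no error

Recomputing the run from the initial state:
step 1: x = -3, y = -1
step 2: x = 4, y = 1
step 3: x = 12, y = -6
step 4: x = 21, y = -15
step 5: x = 17, y = -8
step 6: x = 17, y = -2
step 7: x = 18, y = 4
step 8: x = 25, y = 9
This matches the printout at every step.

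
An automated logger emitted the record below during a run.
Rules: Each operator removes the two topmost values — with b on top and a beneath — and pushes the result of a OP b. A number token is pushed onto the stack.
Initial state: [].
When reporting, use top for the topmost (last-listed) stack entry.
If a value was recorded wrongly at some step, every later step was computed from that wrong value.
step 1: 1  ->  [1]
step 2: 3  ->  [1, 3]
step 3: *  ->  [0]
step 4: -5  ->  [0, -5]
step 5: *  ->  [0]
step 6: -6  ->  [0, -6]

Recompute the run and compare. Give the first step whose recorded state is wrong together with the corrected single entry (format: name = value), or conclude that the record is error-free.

step 1: push 1: top = 1 -> checks out
step 2: push 3: top = 3 -> matches
step 3: 1 * 3 = 3 -> the record has a different value
So the first discrepancy is step 3, where the right value is top = 3.

step 3, top = 3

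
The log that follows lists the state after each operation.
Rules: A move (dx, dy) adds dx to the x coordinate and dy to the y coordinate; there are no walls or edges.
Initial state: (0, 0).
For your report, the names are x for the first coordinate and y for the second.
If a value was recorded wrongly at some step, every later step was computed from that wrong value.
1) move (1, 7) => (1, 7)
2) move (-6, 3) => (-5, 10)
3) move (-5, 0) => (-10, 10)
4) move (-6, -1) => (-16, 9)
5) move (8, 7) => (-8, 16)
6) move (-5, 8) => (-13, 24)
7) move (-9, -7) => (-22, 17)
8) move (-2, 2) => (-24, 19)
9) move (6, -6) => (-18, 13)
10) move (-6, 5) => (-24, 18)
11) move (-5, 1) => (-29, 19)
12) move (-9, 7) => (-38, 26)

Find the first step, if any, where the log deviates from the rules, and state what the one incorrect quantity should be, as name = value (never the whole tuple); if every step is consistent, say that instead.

1. x = 0 + (1) = 1, y = 0 + (7) = 7 (no discrepancy)
2. x = 1 + (-6) = -5, y = 7 + (3) = 10 (matches)
3. x = -5 + (-5) = -10, y = 10 + (0) = 10 (agrees with the log)
4. x = -10 + (-6) = -16, y = 10 + (-1) = 9 (checks out)
5. x = -16 + (8) = -8, y = 9 + (7) = 16 (exactly as logged)
6. x = -8 + (-5) = -13, y = 16 + (8) = 24 (in agreement)
7. x = -13 + (-9) = -22, y = 24 + (-7) = 17 (checks out)
8. x = -22 + (-2) = -24, y = 17 + (2) = 19 (verified)
9. x = -24 + (6) = -18, y = 19 + (-6) = 13 (same as recorded)
10. x = -18 + (-6) = -24, y = 13 + (5) = 18 (same as recorded)
11. x = -24 + (-5) = -29, y = 18 + (1) = 19 (no discrepancy)
12. x = -29 + (-9) = -38, y = 19 + (7) = 26 (matches)
The recomputation confirms every line.

no error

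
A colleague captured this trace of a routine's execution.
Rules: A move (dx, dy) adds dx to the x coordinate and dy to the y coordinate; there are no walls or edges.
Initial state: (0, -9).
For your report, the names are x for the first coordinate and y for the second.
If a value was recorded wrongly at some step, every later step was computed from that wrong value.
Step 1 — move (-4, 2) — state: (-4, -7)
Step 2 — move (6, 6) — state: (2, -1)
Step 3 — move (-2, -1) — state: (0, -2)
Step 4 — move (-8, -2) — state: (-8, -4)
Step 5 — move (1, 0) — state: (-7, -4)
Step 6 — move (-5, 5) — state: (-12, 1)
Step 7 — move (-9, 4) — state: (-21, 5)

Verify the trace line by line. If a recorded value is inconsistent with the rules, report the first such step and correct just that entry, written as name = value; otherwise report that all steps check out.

no error

Recomputing the run from the initial state:
step 1: x = -4, y = -7
step 2: x = 2, y = -1
step 3: x = 0, y = -2
step 4: x = -8, y = -4
step 5: x = -7, y = -4
step 6: x = -12, y = 1
step 7: x = -21, y = 5
This matches the trace at every step.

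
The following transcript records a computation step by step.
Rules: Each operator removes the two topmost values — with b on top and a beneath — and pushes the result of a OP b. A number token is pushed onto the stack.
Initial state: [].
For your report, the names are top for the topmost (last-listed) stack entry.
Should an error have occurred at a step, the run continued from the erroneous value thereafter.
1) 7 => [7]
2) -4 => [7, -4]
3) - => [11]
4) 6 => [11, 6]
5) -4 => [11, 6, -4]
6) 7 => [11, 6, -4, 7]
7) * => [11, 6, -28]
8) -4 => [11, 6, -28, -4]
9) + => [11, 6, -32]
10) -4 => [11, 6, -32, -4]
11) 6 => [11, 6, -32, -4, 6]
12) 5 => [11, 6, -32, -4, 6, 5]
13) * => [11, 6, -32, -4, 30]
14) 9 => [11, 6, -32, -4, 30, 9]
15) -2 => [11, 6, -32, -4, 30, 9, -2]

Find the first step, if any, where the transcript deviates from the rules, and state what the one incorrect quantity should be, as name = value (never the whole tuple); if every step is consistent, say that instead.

no error

Recomputing the run from the initial state:
step 1: [7]
step 2: [7, -4]
step 3: [11]
step 4: [11, 6]
step 5: [11, 6, -4]
step 6: [11, 6, -4, 7]
step 7: [11, 6, -28]
step 8: [11, 6, -28, -4]
step 9: [11, 6, -32]
step 10: [11, 6, -32, -4]
step 11: [11, 6, -32, -4, 6]
step 12: [11, 6, -32, -4, 6, 5]
step 13: [11, 6, -32, -4, 30]
step 14: [11, 6, -32, -4, 30, 9]
step 15: [11, 6, -32, -4, 30, 9, -2]
This matches the transcript at every step.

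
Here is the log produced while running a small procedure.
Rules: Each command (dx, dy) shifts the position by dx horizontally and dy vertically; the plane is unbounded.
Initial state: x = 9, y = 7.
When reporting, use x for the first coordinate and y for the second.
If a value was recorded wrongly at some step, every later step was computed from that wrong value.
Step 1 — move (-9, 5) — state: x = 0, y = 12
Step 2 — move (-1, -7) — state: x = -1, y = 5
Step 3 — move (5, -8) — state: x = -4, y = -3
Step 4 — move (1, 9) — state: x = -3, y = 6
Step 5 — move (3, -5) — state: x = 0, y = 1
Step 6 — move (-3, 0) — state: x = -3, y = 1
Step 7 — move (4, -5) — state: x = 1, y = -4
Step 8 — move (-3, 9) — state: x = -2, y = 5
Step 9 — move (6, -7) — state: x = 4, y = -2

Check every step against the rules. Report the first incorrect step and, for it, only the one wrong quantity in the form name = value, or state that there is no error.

step 3, x = 4

1. x = 9 + (-9) = 0, y = 7 + (5) = 12 (matches)
2. x = 0 + (-1) = -1, y = 12 + (-7) = 5 (same as recorded)
3. x = -1 + (5) = 4, y = 5 + (-8) = -3 (the log has a different value)
That makes step 3 the first incorrect line — x = 4 is what it should show.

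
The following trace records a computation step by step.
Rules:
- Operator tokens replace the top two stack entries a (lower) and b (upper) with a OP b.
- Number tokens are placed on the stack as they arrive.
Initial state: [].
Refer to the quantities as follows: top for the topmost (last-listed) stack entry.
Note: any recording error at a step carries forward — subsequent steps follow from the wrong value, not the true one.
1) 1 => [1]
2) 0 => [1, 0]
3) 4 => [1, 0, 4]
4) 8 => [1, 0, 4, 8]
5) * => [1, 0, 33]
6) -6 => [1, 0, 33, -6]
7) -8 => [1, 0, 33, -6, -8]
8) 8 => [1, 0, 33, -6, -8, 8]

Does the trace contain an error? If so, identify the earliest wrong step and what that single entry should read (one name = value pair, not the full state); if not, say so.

Step 1: push 1: top = 1 — confirmed correct.
Step 2: push 0: top = 0 — verified.
Step 3: push 4: top = 4 — confirmed correct.
Step 4: push 8: top = 8 — consistent with the trace.
Step 5: 4 * 8 = 32 — not what was recorded.
The earliest wrong entry is at step 5: it should read top = 32.

step 5, top = 32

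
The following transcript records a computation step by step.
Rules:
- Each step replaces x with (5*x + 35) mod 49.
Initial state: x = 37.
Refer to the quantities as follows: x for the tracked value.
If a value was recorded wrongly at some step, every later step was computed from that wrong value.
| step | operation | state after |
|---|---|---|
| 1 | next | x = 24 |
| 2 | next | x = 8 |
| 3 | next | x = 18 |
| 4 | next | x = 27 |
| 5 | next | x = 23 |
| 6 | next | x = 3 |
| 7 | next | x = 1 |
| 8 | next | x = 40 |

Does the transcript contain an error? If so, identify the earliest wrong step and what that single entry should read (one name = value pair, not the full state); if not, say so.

Recomputing the run from the initial state:
step 1: x = 24
step 2: x = 8
step 3: x = 26
step 4: x = 18
step 5: x = 27
step 6: x = 23
step 7: x = 3
step 8: x = 1
The first disagreement with the transcript is at step 3, where the value should be x = 26.

step 3, x = 26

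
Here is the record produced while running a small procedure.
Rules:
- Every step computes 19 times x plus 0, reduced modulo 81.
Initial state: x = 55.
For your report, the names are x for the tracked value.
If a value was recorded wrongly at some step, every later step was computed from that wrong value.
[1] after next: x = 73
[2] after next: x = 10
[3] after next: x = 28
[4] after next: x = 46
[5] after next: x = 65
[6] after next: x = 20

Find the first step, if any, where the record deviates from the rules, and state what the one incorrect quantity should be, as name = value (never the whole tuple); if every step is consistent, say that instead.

step 5, x = 64

Recomputing the run from the initial state:
step 1: x = 73
step 2: x = 10
step 3: x = 28
step 4: x = 46
step 5: x = 64
step 6: x = 1
The first disagreement with the record is at step 5, where the value should be x = 64.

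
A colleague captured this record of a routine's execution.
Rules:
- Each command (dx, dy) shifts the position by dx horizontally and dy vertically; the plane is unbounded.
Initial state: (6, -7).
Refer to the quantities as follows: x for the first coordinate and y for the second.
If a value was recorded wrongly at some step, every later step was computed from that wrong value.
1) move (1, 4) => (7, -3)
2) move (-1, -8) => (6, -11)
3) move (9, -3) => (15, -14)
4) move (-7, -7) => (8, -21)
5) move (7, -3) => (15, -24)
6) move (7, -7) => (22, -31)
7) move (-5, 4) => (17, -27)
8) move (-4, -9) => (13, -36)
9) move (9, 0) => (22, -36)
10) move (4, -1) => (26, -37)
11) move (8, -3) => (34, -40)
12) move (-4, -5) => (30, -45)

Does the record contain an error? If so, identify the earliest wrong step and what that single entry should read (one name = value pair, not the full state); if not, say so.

Step 1: x = 6 + (1) = 7, y = -7 + (4) = -3 — in agreement.
Step 2: x = 7 + (-1) = 6, y = -3 + (-8) = -11 — confirmed correct.
Step 3: x = 6 + (9) = 15, y = -11 + (-3) = -14 — exactly as logged.
Step 4: x = 15 + (-7) = 8, y = -14 + (-7) = -21 — no discrepancy.
Step 5: x = 8 + (7) = 15, y = -21 + (-3) = -24 — agrees with the record.
Step 6: x = 15 + (7) = 22, y = -24 + (-7) = -31 — verified.
Step 7: x = 22 + (-5) = 17, y = -31 + (4) = -27 — exactly as logged.
Step 8: x = 17 + (-4) = 13, y = -27 + (-9) = -36 — agrees with the record.
Step 9: x = 13 + (9) = 22, y = -36 + (0) = -36 — consistent with the record.
Step 10: x = 22 + (4) = 26, y = -36 + (-1) = -37 — exactly as logged.
Step 11: x = 26 + (8) = 34, y = -37 + (-3) = -40 — exactly as logged.
Step 12: x = 34 + (-4) = 30, y = -40 + (-5) = -45 — matches.
The whole run recomputes cleanly — no discrepancies.

no error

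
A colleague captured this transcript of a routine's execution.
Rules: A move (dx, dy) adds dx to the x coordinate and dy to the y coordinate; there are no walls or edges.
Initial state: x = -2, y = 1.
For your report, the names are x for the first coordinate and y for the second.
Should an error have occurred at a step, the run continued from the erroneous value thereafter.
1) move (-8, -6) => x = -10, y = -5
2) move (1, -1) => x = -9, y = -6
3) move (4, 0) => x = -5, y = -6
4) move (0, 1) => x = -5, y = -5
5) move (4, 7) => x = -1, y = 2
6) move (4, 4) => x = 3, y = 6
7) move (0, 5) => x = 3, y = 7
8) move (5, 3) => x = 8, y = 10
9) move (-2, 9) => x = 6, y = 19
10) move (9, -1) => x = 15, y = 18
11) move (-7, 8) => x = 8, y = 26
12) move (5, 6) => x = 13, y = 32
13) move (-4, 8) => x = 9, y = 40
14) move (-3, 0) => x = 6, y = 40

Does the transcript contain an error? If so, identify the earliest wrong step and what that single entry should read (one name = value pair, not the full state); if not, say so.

step 7, y = 11

Recomputing the run from the initial state:
step 1: x = -10, y = -5
step 2: x = -9, y = -6
step 3: x = -5, y = -6
step 4: x = -5, y = -5
step 5: x = -1, y = 2
step 6: x = 3, y = 6
step 7: x = 3, y = 11
step 8: x = 8, y = 14
step 9: x = 6, y = 23
step 10: x = 15, y = 22
step 11: x = 8, y = 30
step 12: x = 13, y = 36
step 13: x = 9, y = 44
step 14: x = 6, y = 44
The first disagreement with the transcript is at step 7, where the value should be y = 11.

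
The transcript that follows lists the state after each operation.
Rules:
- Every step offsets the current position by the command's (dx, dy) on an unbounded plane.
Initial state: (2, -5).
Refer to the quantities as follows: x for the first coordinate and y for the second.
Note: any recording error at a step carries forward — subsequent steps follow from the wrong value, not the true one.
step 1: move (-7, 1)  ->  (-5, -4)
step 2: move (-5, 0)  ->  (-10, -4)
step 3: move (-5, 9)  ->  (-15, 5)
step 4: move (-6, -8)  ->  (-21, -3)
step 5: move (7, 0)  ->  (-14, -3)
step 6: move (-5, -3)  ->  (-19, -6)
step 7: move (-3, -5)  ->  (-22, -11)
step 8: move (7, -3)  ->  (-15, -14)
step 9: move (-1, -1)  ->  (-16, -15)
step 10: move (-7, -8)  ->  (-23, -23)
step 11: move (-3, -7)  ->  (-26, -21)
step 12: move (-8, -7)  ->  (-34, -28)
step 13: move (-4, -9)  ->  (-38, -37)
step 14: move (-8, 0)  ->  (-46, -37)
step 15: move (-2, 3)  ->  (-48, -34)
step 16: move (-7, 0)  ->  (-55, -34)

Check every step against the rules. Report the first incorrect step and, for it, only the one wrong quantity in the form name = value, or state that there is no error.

1. x = 2 + (-7) = -5, y = -5 + (1) = -4 (matches)
2. x = -5 + (-5) = -10, y = -4 + (0) = -4 (checks out)
3. x = -10 + (-5) = -15, y = -4 + (9) = 5 (checks out)
4. x = -15 + (-6) = -21, y = 5 + (-8) = -3 (no discrepancy)
5. x = -21 + (7) = -14, y = -3 + (0) = -3 (checks out)
6. x = -14 + (-5) = -19, y = -3 + (-3) = -6 (same as recorded)
7. x = -19 + (-3) = -22, y = -6 + (-5) = -11 (no discrepancy)
8. x = -22 + (7) = -15, y = -11 + (-3) = -14 (verified)
9. x = -15 + (-1) = -16, y = -14 + (-1) = -15 (verified)
10. x = -16 + (-7) = -23, y = -15 + (-8) = -23 (exactly as logged)
11. x = -23 + (-3) = -26, y = -23 + (-7) = -30 (this is not what the transcript shows)
The earliest wrong entry is at step 11: it should read y = -30.

step 11, y = -30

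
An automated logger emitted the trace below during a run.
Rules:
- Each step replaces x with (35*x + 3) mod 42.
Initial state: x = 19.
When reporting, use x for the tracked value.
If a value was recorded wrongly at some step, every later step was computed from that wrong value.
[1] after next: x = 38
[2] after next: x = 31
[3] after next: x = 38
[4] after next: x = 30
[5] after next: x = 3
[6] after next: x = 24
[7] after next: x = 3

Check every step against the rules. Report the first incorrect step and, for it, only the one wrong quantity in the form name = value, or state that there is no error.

Recomputing the run from the initial state:
step 1: x = 38
step 2: x = 31
step 3: x = 38
step 4: x = 31
step 5: x = 38
step 6: x = 31
step 7: x = 38
The first disagreement with the trace is at step 4, where the value should be x = 31.

step 4, x = 31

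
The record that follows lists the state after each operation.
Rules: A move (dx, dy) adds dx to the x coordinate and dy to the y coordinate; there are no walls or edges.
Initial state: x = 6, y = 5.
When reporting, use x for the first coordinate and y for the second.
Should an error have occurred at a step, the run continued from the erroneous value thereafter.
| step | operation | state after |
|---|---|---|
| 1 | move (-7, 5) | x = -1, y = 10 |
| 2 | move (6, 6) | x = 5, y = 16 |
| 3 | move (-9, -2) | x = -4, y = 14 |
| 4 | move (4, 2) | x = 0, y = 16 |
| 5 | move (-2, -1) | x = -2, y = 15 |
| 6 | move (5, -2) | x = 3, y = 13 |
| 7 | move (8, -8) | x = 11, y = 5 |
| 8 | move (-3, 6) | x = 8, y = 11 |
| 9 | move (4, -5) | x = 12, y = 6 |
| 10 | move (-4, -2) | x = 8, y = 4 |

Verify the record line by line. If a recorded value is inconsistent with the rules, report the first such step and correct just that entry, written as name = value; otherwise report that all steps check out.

no error

step 1: x = 6 + (-7) = -1, y = 5 + (5) = 10 -> no discrepancy
step 2: x = -1 + (6) = 5, y = 10 + (6) = 16 -> matches
step 3: x = 5 + (-9) = -4, y = 16 + (-2) = 14 -> verified
step 4: x = -4 + (4) = 0, y = 14 + (2) = 16 -> same as recorded
step 5: x = 0 + (-2) = -2, y = 16 + (-1) = 15 -> consistent with the record
step 6: x = -2 + (5) = 3, y = 15 + (-2) = 13 -> same as recorded
step 7: x = 3 + (8) = 11, y = 13 + (-8) = 5 -> agrees with the record
step 8: x = 11 + (-3) = 8, y = 5 + (6) = 11 -> no discrepancy
step 9: x = 8 + (4) = 12, y = 11 + (-5) = 6 -> confirmed correct
step 10: x = 12 + (-4) = 8, y = 6 + (-2) = 4 -> no discrepancy
No step deviates from the rules.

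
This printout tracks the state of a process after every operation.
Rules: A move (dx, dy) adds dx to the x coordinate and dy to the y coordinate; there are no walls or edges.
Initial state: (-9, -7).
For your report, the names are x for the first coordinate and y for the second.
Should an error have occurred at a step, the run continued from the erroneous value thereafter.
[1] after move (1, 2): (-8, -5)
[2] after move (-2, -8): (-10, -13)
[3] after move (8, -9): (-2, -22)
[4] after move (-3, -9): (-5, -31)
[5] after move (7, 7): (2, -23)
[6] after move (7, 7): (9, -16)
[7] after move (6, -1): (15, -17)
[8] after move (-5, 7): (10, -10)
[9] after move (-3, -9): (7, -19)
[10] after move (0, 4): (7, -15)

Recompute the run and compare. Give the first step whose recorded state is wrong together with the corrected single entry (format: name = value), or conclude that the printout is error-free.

step 5, y = -24

Recomputing the run from the initial state:
step 1: x = -8, y = -5
step 2: x = -10, y = -13
step 3: x = -2, y = -22
step 4: x = -5, y = -31
step 5: x = 2, y = -24
step 6: x = 9, y = -17
step 7: x = 15, y = -18
step 8: x = 10, y = -11
step 9: x = 7, y = -20
step 10: x = 7, y = -16
The first disagreement with the printout is at step 5, where the value should be y = -24.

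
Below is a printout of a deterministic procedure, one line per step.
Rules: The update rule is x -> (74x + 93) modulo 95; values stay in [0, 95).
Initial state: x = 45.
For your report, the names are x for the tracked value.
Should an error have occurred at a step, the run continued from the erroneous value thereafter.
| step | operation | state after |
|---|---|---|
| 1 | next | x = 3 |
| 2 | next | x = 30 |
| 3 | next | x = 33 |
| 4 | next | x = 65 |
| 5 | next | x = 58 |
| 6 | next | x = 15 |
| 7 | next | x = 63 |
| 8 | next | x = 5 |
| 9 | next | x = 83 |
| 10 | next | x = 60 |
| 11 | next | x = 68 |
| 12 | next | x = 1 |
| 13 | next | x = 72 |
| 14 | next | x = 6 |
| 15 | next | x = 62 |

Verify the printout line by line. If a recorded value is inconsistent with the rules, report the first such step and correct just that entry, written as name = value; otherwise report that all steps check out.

step 12, x = 90

1. x = (74*45 + 93) mod 95 = 3 (agrees with the printout)
2. x = (74*3 + 93) mod 95 = 30 (confirmed correct)
3. x = (74*30 + 93) mod 95 = 33 (matches)
4. x = (74*33 + 93) mod 95 = 65 (checks out)
5. x = (74*65 + 93) mod 95 = 58 (consistent with the printout)
6. x = (74*58 + 93) mod 95 = 15 (exactly as logged)
7. x = (74*15 + 93) mod 95 = 63 (agrees with the printout)
8. x = (74*63 + 93) mod 95 = 5 (no discrepancy)
9. x = (74*5 + 93) mod 95 = 83 (verified)
10. x = (74*83 + 93) mod 95 = 60 (consistent with the printout)
11. x = (74*60 + 93) mod 95 = 68 (same as recorded)
12. x = (74*68 + 93) mod 95 = 90 (the recorded entry deviates here)
First deviation found at step 12; the corrected entry is x = 90.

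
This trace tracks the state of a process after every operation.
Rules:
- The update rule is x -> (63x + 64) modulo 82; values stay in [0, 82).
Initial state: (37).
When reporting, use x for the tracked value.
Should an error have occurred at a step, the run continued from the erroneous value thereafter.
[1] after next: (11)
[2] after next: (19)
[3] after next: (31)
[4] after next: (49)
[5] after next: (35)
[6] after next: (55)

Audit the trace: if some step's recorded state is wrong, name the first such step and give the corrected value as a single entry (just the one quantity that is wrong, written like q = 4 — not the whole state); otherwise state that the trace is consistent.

Step 1: x = (63*37 + 64) mod 82 = 17 — the trace has a different value.
First deviation found at step 1; the corrected entry is x = 17.

step 1, x = 17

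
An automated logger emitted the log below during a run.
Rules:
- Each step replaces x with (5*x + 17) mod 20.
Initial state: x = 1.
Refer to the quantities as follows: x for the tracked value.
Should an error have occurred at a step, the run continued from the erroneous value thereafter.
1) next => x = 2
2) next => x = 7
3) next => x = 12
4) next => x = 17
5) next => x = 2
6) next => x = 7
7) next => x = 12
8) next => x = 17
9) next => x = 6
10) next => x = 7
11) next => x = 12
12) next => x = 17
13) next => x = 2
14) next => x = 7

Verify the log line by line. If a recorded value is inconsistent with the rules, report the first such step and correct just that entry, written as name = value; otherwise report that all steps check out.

Recomputing the run from the initial state:
step 1: x = 2
step 2: x = 7
step 3: x = 12
step 4: x = 17
step 5: x = 2
step 6: x = 7
step 7: x = 12
step 8: x = 17
step 9: x = 2
step 10: x = 7
step 11: x = 12
step 12: x = 17
step 13: x = 2
step 14: x = 7
The first disagreement with the log is at step 9, where the value should be x = 2.

step 9, x = 2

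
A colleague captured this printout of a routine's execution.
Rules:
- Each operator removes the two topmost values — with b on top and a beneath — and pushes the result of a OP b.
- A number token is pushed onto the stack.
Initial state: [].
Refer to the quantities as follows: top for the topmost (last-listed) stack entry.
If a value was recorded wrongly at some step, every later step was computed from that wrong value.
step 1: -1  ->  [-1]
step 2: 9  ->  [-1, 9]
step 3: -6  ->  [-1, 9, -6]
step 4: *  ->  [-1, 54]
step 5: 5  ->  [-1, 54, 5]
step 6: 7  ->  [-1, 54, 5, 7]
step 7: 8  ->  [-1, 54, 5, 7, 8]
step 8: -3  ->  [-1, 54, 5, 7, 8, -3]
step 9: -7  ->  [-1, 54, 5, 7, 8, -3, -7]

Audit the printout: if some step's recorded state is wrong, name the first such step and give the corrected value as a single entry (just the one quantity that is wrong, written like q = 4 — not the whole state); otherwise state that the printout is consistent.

step 4, top = -54

Recomputing the run from the initial state:
step 1: [-1]
step 2: [-1, 9]
step 3: [-1, 9, -6]
step 4: [-1, -54]
step 5: [-1, -54, 5]
step 6: [-1, -54, 5, 7]
step 7: [-1, -54, 5, 7, 8]
step 8: [-1, -54, 5, 7, 8, -3]
step 9: [-1, -54, 5, 7, 8, -3, -7]
The first disagreement with the printout is at step 4, where the value should be top = -54.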